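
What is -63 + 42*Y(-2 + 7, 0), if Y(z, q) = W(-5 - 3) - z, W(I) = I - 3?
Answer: -735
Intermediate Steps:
W(I) = -3 + I
Y(z, q) = -11 - z (Y(z, q) = (-3 + (-5 - 3)) - z = (-3 - 8) - z = -11 - z)
-63 + 42*Y(-2 + 7, 0) = -63 + 42*(-11 - (-2 + 7)) = -63 + 42*(-11 - 1*5) = -63 + 42*(-11 - 5) = -63 + 42*(-16) = -63 - 672 = -735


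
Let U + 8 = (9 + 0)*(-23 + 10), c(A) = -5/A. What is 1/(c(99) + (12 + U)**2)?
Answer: 99/1264126 ≈ 7.8315e-5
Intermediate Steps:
U = -125 (U = -8 + (9 + 0)*(-23 + 10) = -8 + 9*(-13) = -8 - 117 = -125)
1/(c(99) + (12 + U)**2) = 1/(-5/99 + (12 - 125)**2) = 1/(-5*1/99 + (-113)**2) = 1/(-5/99 + 12769) = 1/(1264126/99) = 99/1264126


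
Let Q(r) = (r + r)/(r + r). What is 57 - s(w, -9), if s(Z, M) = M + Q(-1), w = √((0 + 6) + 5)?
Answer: 65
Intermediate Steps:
w = √11 (w = √(6 + 5) = √11 ≈ 3.3166)
Q(r) = 1 (Q(r) = (2*r)/((2*r)) = (2*r)*(1/(2*r)) = 1)
s(Z, M) = 1 + M (s(Z, M) = M + 1 = 1 + M)
57 - s(w, -9) = 57 - (1 - 9) = 57 - 1*(-8) = 57 + 8 = 65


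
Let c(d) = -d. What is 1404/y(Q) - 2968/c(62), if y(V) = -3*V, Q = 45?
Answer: 5808/155 ≈ 37.471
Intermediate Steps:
1404/y(Q) - 2968/c(62) = 1404/((-3*45)) - 2968/((-1*62)) = 1404/(-135) - 2968/(-62) = 1404*(-1/135) - 2968*(-1/62) = -52/5 + 1484/31 = 5808/155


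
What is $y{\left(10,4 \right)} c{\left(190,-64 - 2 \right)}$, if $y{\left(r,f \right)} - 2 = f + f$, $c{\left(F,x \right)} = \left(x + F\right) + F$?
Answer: $3140$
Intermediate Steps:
$c{\left(F,x \right)} = x + 2 F$ ($c{\left(F,x \right)} = \left(F + x\right) + F = x + 2 F$)
$y{\left(r,f \right)} = 2 + 2 f$ ($y{\left(r,f \right)} = 2 + \left(f + f\right) = 2 + 2 f$)
$y{\left(10,4 \right)} c{\left(190,-64 - 2 \right)} = \left(2 + 2 \cdot 4\right) \left(\left(-64 - 2\right) + 2 \cdot 190\right) = \left(2 + 8\right) \left(-66 + 380\right) = 10 \cdot 314 = 3140$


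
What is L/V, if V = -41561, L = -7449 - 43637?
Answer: 51086/41561 ≈ 1.2292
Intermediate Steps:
L = -51086
L/V = -51086/(-41561) = -51086*(-1/41561) = 51086/41561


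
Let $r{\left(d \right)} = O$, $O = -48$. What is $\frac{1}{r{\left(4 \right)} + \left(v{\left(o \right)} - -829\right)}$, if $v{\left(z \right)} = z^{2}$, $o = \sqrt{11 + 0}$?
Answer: $\frac{1}{792} \approx 0.0012626$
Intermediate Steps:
$o = \sqrt{11} \approx 3.3166$
$r{\left(d \right)} = -48$
$\frac{1}{r{\left(4 \right)} + \left(v{\left(o \right)} - -829\right)} = \frac{1}{-48 + \left(\left(\sqrt{11}\right)^{2} - -829\right)} = \frac{1}{-48 + \left(11 + 829\right)} = \frac{1}{-48 + 840} = \frac{1}{792}$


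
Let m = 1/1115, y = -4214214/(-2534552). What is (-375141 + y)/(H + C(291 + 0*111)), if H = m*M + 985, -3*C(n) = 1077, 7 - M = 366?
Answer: -530076662872035/884091023156 ≈ -599.57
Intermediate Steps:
M = -359 (M = 7 - 1*366 = 7 - 366 = -359)
C(n) = -359 (C(n) = -1/3*1077 = -359)
y = 2107107/1267276 (y = -4214214*(-1/2534552) = 2107107/1267276 ≈ 1.6627)
m = 1/1115 ≈ 0.00089686
H = 1097916/1115 (H = (1/1115)*(-359) + 985 = -359/1115 + 985 = 1097916/1115 ≈ 984.68)
(-375141 + y)/(H + C(291 + 0*111)) = (-375141 + 2107107/1267276)/(1097916/1115 - 359) = -475405078809/(1267276*697631/1115) = -475405078809/1267276*1115/697631 = -530076662872035/884091023156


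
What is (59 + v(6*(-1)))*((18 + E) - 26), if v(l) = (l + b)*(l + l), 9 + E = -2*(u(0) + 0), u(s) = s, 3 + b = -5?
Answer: -3859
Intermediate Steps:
b = -8 (b = -3 - 5 = -8)
E = -9 (E = -9 - 2*(0 + 0) = -9 - 2*0 = -9 + 0 = -9)
v(l) = 2*l*(-8 + l) (v(l) = (l - 8)*(l + l) = (-8 + l)*(2*l) = 2*l*(-8 + l))
(59 + v(6*(-1)))*((18 + E) - 26) = (59 + 2*(6*(-1))*(-8 + 6*(-1)))*((18 - 9) - 26) = (59 + 2*(-6)*(-8 - 6))*(9 - 26) = (59 + 2*(-6)*(-14))*(-17) = (59 + 168)*(-17) = 227*(-17) = -3859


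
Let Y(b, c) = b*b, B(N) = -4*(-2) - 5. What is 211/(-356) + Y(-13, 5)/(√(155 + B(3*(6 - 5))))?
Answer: -211/356 + 169*√158/158 ≈ 12.852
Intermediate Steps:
B(N) = 3 (B(N) = 8 - 5 = 3)
Y(b, c) = b²
211/(-356) + Y(-13, 5)/(√(155 + B(3*(6 - 5)))) = 211/(-356) + (-13)²/(√(155 + 3)) = 211*(-1/356) + 169/(√158) = -211/356 + 169*(√158/158) = -211/356 + 169*√158/158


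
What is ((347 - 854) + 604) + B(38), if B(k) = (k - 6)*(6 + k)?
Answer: 1505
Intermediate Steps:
B(k) = (-6 + k)*(6 + k)
((347 - 854) + 604) + B(38) = ((347 - 854) + 604) + (-36 + 38**2) = (-507 + 604) + (-36 + 1444) = 97 + 1408 = 1505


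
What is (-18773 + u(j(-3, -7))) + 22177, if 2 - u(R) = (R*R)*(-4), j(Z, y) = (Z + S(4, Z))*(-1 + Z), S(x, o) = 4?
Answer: 3470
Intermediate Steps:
j(Z, y) = (-1 + Z)*(4 + Z) (j(Z, y) = (Z + 4)*(-1 + Z) = (4 + Z)*(-1 + Z) = (-1 + Z)*(4 + Z))
u(R) = 2 + 4*R**2 (u(R) = 2 - R*R*(-4) = 2 - R**2*(-4) = 2 - (-4)*R**2 = 2 + 4*R**2)
(-18773 + u(j(-3, -7))) + 22177 = (-18773 + (2 + 4*(-4 + (-3)**2 + 3*(-3))**2)) + 22177 = (-18773 + (2 + 4*(-4 + 9 - 9)**2)) + 22177 = (-18773 + (2 + 4*(-4)**2)) + 22177 = (-18773 + (2 + 4*16)) + 22177 = (-18773 + (2 + 64)) + 22177 = (-18773 + 66) + 22177 = -18707 + 22177 = 3470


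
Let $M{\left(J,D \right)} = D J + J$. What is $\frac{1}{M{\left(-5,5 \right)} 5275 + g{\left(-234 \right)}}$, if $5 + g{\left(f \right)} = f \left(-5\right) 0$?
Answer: $- \frac{1}{158255} \approx -6.3189 \cdot 10^{-6}$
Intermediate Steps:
$M{\left(J,D \right)} = J + D J$
$g{\left(f \right)} = -5$ ($g{\left(f \right)} = -5 + f \left(-5\right) 0 = -5 + - 5 f 0 = -5 + 0 = -5$)
$\frac{1}{M{\left(-5,5 \right)} 5275 + g{\left(-234 \right)}} = \frac{1}{- 5 \left(1 + 5\right) 5275 - 5} = \frac{1}{\left(-5\right) 6 \cdot 5275 - 5} = \frac{1}{\left(-30\right) 5275 - 5} = \frac{1}{-158250 - 5} = \frac{1}{-158255} = - \frac{1}{158255}$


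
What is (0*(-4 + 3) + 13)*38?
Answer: 494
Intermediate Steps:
(0*(-4 + 3) + 13)*38 = (0*(-1) + 13)*38 = (0 + 13)*38 = 13*38 = 494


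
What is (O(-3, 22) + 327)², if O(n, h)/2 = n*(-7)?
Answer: 136161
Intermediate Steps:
O(n, h) = -14*n (O(n, h) = 2*(n*(-7)) = 2*(-7*n) = -14*n)
(O(-3, 22) + 327)² = (-14*(-3) + 327)² = (42 + 327)² = 369² = 136161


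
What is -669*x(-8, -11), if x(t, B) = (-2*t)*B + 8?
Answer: 112392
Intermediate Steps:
x(t, B) = 8 - 2*B*t (x(t, B) = -2*B*t + 8 = 8 - 2*B*t)
-669*x(-8, -11) = -669*(8 - 2*(-11)*(-8)) = -669*(8 - 176) = -669*(-168) = 112392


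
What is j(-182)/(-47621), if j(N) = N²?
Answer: -4732/6803 ≈ -0.69558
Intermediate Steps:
j(-182)/(-47621) = (-182)²/(-47621) = 33124*(-1/47621) = -4732/6803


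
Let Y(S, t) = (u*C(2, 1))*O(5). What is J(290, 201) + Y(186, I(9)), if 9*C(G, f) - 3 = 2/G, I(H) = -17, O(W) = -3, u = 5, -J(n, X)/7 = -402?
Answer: 8422/3 ≈ 2807.3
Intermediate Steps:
J(n, X) = 2814 (J(n, X) = -7*(-402) = 2814)
C(G, f) = ⅓ + 2/(9*G) (C(G, f) = ⅓ + (2/G)/9 = ⅓ + 2/(9*G))
Y(S, t) = -20/3 (Y(S, t) = (5*((⅑)*(2 + 3*2)/2))*(-3) = (5*((⅑)*(½)*(2 + 6)))*(-3) = (5*((⅑)*(½)*8))*(-3) = (5*(4/9))*(-3) = (20/9)*(-3) = -20/3)
J(290, 201) + Y(186, I(9)) = 2814 - 20/3 = 8422/3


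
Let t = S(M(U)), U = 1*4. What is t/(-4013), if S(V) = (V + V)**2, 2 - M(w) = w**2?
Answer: -784/4013 ≈ -0.19536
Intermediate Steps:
U = 4
M(w) = 2 - w**2
S(V) = 4*V**2 (S(V) = (2*V)**2 = 4*V**2)
t = 784 (t = 4*(2 - 1*4**2)**2 = 4*(2 - 1*16)**2 = 4*(2 - 16)**2 = 4*(-14)**2 = 4*196 = 784)
t/(-4013) = 784/(-4013) = 784*(-1/4013) = -784/4013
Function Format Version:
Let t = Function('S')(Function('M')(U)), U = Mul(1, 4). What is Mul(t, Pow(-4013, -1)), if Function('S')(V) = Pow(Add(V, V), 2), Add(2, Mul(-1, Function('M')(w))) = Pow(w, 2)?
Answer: Rational(-784, 4013) ≈ -0.19536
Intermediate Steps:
U = 4
Function('M')(w) = Add(2, Mul(-1, Pow(w, 2)))
Function('S')(V) = Mul(4, Pow(V, 2)) (Function('S')(V) = Pow(Mul(2, V), 2) = Mul(4, Pow(V, 2)))
t = 784 (t = Mul(4, Pow(Add(2, Mul(-1, Pow(4, 2))), 2)) = Mul(4, Pow(Add(2, Mul(-1, 16)), 2)) = Mul(4, Pow(Add(2, -16), 2)) = Mul(4, Pow(-14, 2)) = Mul(4, 196) = 784)
Mul(t, Pow(-4013, -1)) = Mul(784, Pow(-4013, -1)) = Mul(784, Rational(-1, 4013)) = Rational(-784, 4013)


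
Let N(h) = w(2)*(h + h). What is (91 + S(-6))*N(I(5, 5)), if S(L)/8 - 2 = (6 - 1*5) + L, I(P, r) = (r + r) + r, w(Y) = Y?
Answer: 4020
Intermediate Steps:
I(P, r) = 3*r (I(P, r) = 2*r + r = 3*r)
N(h) = 4*h (N(h) = 2*(h + h) = 2*(2*h) = 4*h)
S(L) = 24 + 8*L (S(L) = 16 + 8*((6 - 1*5) + L) = 16 + 8*((6 - 5) + L) = 16 + 8*(1 + L) = 16 + (8 + 8*L) = 24 + 8*L)
(91 + S(-6))*N(I(5, 5)) = (91 + (24 + 8*(-6)))*(4*(3*5)) = (91 + (24 - 48))*(4*15) = (91 - 24)*60 = 67*60 = 4020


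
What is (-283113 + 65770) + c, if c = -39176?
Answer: -256519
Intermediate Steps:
(-283113 + 65770) + c = (-283113 + 65770) - 39176 = -217343 - 39176 = -256519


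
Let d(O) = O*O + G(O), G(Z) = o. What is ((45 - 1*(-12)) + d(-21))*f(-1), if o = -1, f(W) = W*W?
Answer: 497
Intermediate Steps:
f(W) = W**2
G(Z) = -1
d(O) = -1 + O**2 (d(O) = O*O - 1 = O**2 - 1 = -1 + O**2)
((45 - 1*(-12)) + d(-21))*f(-1) = ((45 - 1*(-12)) + (-1 + (-21)**2))*(-1)**2 = ((45 + 12) + (-1 + 441))*1 = (57 + 440)*1 = 497*1 = 497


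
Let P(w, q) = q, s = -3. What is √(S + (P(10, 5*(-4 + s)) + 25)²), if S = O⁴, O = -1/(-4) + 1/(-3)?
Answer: √2073601/144 ≈ 10.000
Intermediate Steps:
O = -1/12 (O = -1*(-¼) + 1*(-⅓) = ¼ - ⅓ = -1/12 ≈ -0.083333)
S = 1/20736 (S = (-1/12)⁴ = 1/20736 ≈ 4.8225e-5)
√(S + (P(10, 5*(-4 + s)) + 25)²) = √(1/20736 + (5*(-4 - 3) + 25)²) = √(1/20736 + (5*(-7) + 25)²) = √(1/20736 + (-35 + 25)²) = √(1/20736 + (-10)²) = √(1/20736 + 100) = √(2073601/20736) = √2073601/144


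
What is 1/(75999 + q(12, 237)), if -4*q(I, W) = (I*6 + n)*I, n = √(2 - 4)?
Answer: 25261/1914354369 + I*√2/1914354369 ≈ 1.3196e-5 + 7.3874e-10*I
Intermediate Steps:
n = I*√2 (n = √(-2) = I*√2 ≈ 1.4142*I)
q(I, W) = -I*(6*I + I*√2)/4 (q(I, W) = -(I*6 + I*√2)*I/4 = -(6*I + I*√2)*I/4 = -I*(6*I + I*√2)/4)
1/(75999 + q(12, 237)) = 1/(75999 - ¼*12*(6*12 + I*√2)) = 1/(75999 - ¼*12*(72 + I*√2)) = 1/(75999 + (-216 - 3*I*√2)) = 1/(75783 - 3*I*√2)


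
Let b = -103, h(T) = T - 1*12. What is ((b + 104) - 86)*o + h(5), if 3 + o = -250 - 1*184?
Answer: 37138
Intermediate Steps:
h(T) = -12 + T (h(T) = T - 12 = -12 + T)
o = -437 (o = -3 + (-250 - 1*184) = -3 + (-250 - 184) = -3 - 434 = -437)
((b + 104) - 86)*o + h(5) = ((-103 + 104) - 86)*(-437) + (-12 + 5) = (1 - 86)*(-437) - 7 = -85*(-437) - 7 = 37145 - 7 = 37138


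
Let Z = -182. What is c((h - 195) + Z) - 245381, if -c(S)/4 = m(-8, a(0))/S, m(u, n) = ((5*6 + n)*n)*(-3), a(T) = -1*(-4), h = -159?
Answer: -16440731/67 ≈ -2.4538e+5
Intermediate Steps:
a(T) = 4
m(u, n) = -3*n*(30 + n) (m(u, n) = ((30 + n)*n)*(-3) = (n*(30 + n))*(-3) = -3*n*(30 + n))
c(S) = 1632/S (c(S) = -4*(-3*4*(30 + 4))/S = -4*(-3*4*34)/S = -(-1632)/S = 1632/S)
c((h - 195) + Z) - 245381 = 1632/((-159 - 195) - 182) - 245381 = 1632/(-354 - 182) - 245381 = 1632/(-536) - 245381 = 1632*(-1/536) - 245381 = -204/67 - 245381 = -16440731/67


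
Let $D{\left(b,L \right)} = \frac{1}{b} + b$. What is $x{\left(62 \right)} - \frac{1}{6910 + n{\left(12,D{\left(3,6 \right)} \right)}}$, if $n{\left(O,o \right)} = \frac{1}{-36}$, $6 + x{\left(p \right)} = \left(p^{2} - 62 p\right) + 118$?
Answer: $\frac{27860972}{248759} \approx 112.0$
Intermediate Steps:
$x{\left(p \right)} = 112 + p^{2} - 62 p$ ($x{\left(p \right)} = -6 + \left(\left(p^{2} - 62 p\right) + 118\right) = -6 + \left(118 + p^{2} - 62 p\right) = 112 + p^{2} - 62 p$)
$D{\left(b,L \right)} = b + \frac{1}{b}$
$n{\left(O,o \right)} = - \frac{1}{36}$
$x{\left(62 \right)} - \frac{1}{6910 + n{\left(12,D{\left(3,6 \right)} \right)}} = \left(112 + 62^{2} - 3844\right) - \frac{1}{6910 - \frac{1}{36}} = \left(112 + 3844 - 3844\right) - \frac{1}{\frac{248759}{36}} = 112 - \frac{36}{248759} = \frac{27860972}{248759}$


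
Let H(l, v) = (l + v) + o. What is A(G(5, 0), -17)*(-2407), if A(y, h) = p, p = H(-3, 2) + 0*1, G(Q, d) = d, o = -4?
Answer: 12035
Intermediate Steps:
H(l, v) = -4 + l + v (H(l, v) = (l + v) - 4 = -4 + l + v)
p = -5 (p = (-4 - 3 + 2) + 0*1 = -5 + 0 = -5)
A(y, h) = -5
A(G(5, 0), -17)*(-2407) = -5*(-2407) = 12035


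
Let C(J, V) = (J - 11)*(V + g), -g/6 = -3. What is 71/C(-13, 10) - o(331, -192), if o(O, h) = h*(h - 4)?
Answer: -25288775/672 ≈ -37632.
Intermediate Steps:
g = 18 (g = -6*(-3) = 18)
C(J, V) = (-11 + J)*(18 + V) (C(J, V) = (J - 11)*(V + 18) = (-11 + J)*(18 + V))
o(O, h) = h*(-4 + h)
71/C(-13, 10) - o(331, -192) = 71/(-198 - 11*10 + 18*(-13) - 13*10) - (-192)*(-4 - 192) = 71/(-198 - 110 - 234 - 130) - (-192)*(-196) = 71/(-672) - 1*37632 = -1/672*71 - 37632 = -71/672 - 37632 = -25288775/672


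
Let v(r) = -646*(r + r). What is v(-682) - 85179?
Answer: 795965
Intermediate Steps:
v(r) = -1292*r
v(-682) - 85179 = -1292*(-682) - 85179 = 881144 - 85179 = 795965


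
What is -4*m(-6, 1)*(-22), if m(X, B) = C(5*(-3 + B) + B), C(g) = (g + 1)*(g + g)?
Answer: 12672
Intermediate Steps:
C(g) = 2*g*(1 + g) (C(g) = (1 + g)*(2*g) = 2*g*(1 + g))
m(X, B) = 2*(-15 + 6*B)*(-14 + 6*B) (m(X, B) = 2*(5*(-3 + B) + B)*(1 + (5*(-3 + B) + B)) = 2*((-15 + 5*B) + B)*(1 + ((-15 + 5*B) + B)) = 2*(-15 + 6*B)*(1 + (-15 + 6*B)) = 2*(-15 + 6*B)*(-14 + 6*B))
-4*m(-6, 1)*(-22) = -4*(420 - 348*1 + 72*1²)*(-22) = -4*(420 - 348 + 72*1)*(-22) = -4*(420 - 348 + 72)*(-22) = -4*144*(-22) = -576*(-22) = 12672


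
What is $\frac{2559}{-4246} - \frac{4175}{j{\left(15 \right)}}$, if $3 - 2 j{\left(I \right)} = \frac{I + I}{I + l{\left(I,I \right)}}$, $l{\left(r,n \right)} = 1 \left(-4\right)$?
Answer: $- \frac{390002777}{12738} \approx -30617.0$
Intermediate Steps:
$l{\left(r,n \right)} = -4$
$j{\left(I \right)} = \frac{3}{2} - \frac{I}{-4 + I}$ ($j{\left(I \right)} = \frac{3}{2} - \frac{\left(I + I\right) \frac{1}{I - 4}}{2} = \frac{3}{2} - \frac{2 I \frac{1}{-4 + I}}{2} = \frac{3}{2} - \frac{I}{-4 + I}$)
$\frac{2559}{-4246} - \frac{4175}{j{\left(15 \right)}} = \frac{2559}{-4246} - \frac{4175}{\frac{1}{2} \frac{1}{-4 + 15} \left(-12 + 15\right)} = 2559 \left(- \frac{1}{4246}\right) - \frac{4175}{\frac{1}{2} \cdot \frac{1}{11} \cdot 3} = - \frac{2559}{4246} - \frac{4175}{\frac{1}{2} \cdot \frac{1}{11} \cdot 3} = - \frac{2559}{4246} - \frac{4175}{\frac{3}{22}} = - \frac{2559}{4246} - \frac{91850}{3} = - \frac{390002777}{12738}$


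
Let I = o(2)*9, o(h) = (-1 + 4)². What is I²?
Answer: 6561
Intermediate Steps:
o(h) = 9 (o(h) = 3² = 9)
I = 81 (I = 9*9 = 81)
I² = 81² = 6561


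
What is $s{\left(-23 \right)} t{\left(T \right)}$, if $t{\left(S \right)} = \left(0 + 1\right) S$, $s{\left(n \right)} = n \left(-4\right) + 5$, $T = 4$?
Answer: $388$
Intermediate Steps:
$s{\left(n \right)} = 5 - 4 n$ ($s{\left(n \right)} = - 4 n + 5 = 5 - 4 n$)
$t{\left(S \right)} = S$ ($t{\left(S \right)} = 1 S = S$)
$s{\left(-23 \right)} t{\left(T \right)} = \left(5 - -92\right) 4 = \left(5 + 92\right) 4 = 97 \cdot 4 = 388$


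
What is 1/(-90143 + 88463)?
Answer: -1/1680 ≈ -0.00059524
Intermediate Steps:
1/(-90143 + 88463) = 1/(-1680) = -1/1680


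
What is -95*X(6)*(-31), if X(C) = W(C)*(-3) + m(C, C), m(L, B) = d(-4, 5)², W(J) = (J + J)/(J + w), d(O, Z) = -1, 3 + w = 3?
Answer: -14725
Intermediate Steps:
w = 0 (w = -3 + 3 = 0)
W(J) = 2 (W(J) = (J + J)/(J + 0) = (2*J)/J = 2)
m(L, B) = 1 (m(L, B) = (-1)² = 1)
X(C) = -5 (X(C) = 2*(-3) + 1 = -6 + 1 = -5)
-95*X(6)*(-31) = -95*(-5)*(-31) = 475*(-31) = -14725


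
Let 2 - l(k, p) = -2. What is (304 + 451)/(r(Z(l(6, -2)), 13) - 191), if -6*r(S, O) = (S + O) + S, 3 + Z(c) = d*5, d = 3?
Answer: -4530/1183 ≈ -3.8292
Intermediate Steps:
l(k, p) = 4 (l(k, p) = 2 - 1*(-2) = 2 + 2 = 4)
Z(c) = 12 (Z(c) = -3 + 3*5 = -3 + 15 = 12)
r(S, O) = -S/3 - O/6 (r(S, O) = -((S + O) + S)/6 = -((O + S) + S)/6 = -(O + 2*S)/6 = -S/3 - O/6)
(304 + 451)/(r(Z(l(6, -2)), 13) - 191) = (304 + 451)/((-⅓*12 - ⅙*13) - 191) = 755/((-4 - 13/6) - 191) = 755/(-37/6 - 191) = 755/(-1183/6) = 755*(-6/1183) = -4530/1183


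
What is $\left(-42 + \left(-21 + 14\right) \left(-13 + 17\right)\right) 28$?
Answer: $-1960$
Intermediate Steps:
$\left(-42 + \left(-21 + 14\right) \left(-13 + 17\right)\right) 28 = \left(-42 - 28\right) 28 = \left(-70\right) 28 = -1960$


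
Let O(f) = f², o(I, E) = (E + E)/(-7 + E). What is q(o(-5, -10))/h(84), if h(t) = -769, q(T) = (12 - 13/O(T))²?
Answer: -1087849/123040000 ≈ -0.0088414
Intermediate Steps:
o(I, E) = 2*E/(-7 + E) (o(I, E) = (2*E)/(-7 + E) = 2*E/(-7 + E))
q(T) = (12 - 13/T²)²
q(o(-5, -10))/h(84) = ((-13 + 12*(2*(-10)/(-7 - 10))²)²/(2*(-10)/(-7 - 10))⁴)/(-769) = ((-13 + 12*(2*(-10)/(-17))²)²/(2*(-10)/(-17))⁴)*(-1/769) = ((-13 + 12*(2*(-10)*(-1/17))²)²/(2*(-10)*(-1/17))⁴)*(-1/769) = ((-13 + 12*(20/17)²)²/(20/17)⁴)*(-1/769) = (83521*(-13 + 12*(400/289))²/160000)*(-1/769) = (83521*(-13 + 4800/289)²/160000)*(-1/769) = (83521*(1043/289)²/160000)*(-1/769) = ((83521/160000)*(1087849/83521))*(-1/769) = (1087849/160000)*(-1/769) = -1087849/123040000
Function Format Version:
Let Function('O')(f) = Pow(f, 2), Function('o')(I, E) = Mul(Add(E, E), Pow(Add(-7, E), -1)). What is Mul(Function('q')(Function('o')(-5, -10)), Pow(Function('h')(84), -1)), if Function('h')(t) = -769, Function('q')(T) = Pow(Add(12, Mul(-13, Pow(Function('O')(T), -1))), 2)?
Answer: Rational(-1087849, 123040000) ≈ -0.0088414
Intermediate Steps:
Function('o')(I, E) = Mul(2, E, Pow(Add(-7, E), -1)) (Function('o')(I, E) = Mul(Mul(2, E), Pow(Add(-7, E), -1)) = Mul(2, E, Pow(Add(-7, E), -1)))
Function('q')(T) = Pow(Add(12, Mul(-13, Pow(T, -2))), 2) (Function('q')(T) = Pow(Add(12, Mul(-13, Pow(Pow(T, 2), -1))), 2) = Pow(Add(12, Mul(-13, Pow(T, -2))), 2))
Mul(Function('q')(Function('o')(-5, -10)), Pow(Function('h')(84), -1)) = Mul(Mul(Pow(Mul(2, -10, Pow(Add(-7, -10), -1)), -4), Pow(Add(-13, Mul(12, Pow(Mul(2, -10, Pow(Add(-7, -10), -1)), 2))), 2)), Pow(-769, -1)) = Mul(Mul(Pow(Mul(2, -10, Pow(-17, -1)), -4), Pow(Add(-13, Mul(12, Pow(Mul(2, -10, Pow(-17, -1)), 2))), 2)), Rational(-1, 769)) = Mul(Mul(Pow(Mul(2, -10, Rational(-1, 17)), -4), Pow(Add(-13, Mul(12, Pow(Mul(2, -10, Rational(-1, 17)), 2))), 2)), Rational(-1, 769)) = Mul(Mul(Pow(Rational(20, 17), -4), Pow(Add(-13, Mul(12, Pow(Rational(20, 17), 2))), 2)), Rational(-1, 769)) = Mul(Mul(Rational(83521, 160000), Pow(Add(-13, Mul(12, Rational(400, 289))), 2)), Rational(-1, 769)) = Mul(Mul(Rational(83521, 160000), Pow(Add(-13, Rational(4800, 289)), 2)), Rational(-1, 769)) = Mul(Mul(Rational(83521, 160000), Pow(Rational(1043, 289), 2)), Rational(-1, 769)) = Mul(Mul(Rational(83521, 160000), Rational(1087849, 83521)), Rational(-1, 769)) = Mul(Rational(1087849, 160000), Rational(-1, 769)) = Rational(-1087849, 123040000)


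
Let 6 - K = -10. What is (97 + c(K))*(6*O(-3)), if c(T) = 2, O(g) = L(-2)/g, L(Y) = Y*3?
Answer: 1188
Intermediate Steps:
L(Y) = 3*Y
K = 16 (K = 6 - 1*(-10) = 6 + 10 = 16)
O(g) = -6/g (O(g) = (3*(-2))/g = -6/g)
(97 + c(K))*(6*O(-3)) = (97 + 2)*(6*(-6/(-3))) = 99*(6*(-6*(-1/3))) = 99*(6*2) = 99*12 = 1188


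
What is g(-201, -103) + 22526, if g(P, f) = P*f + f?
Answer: 43126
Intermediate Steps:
g(P, f) = f + P*f
g(-201, -103) + 22526 = -103*(1 - 201) + 22526 = -103*(-200) + 22526 = 20600 + 22526 = 43126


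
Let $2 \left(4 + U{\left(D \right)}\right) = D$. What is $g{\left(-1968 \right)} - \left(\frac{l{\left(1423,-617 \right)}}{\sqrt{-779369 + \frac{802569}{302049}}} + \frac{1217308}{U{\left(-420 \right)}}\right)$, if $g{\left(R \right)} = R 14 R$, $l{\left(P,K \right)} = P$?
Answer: $\frac{5802398606}{107} + \frac{12807 i \sqrt{1524013973273}}{9808617688} \approx 5.4228 \cdot 10^{7} + 1.6119 i$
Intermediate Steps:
$g{\left(R \right)} = 14 R^{2}$ ($g{\left(R \right)} = 14 R R = 14 R^{2}$)
$U{\left(D \right)} = -4 + \frac{D}{2}$
$g{\left(-1968 \right)} - \left(\frac{l{\left(1423,-617 \right)}}{\sqrt{-779369 + \frac{802569}{302049}}} + \frac{1217308}{U{\left(-420 \right)}}\right) = 14 \left(-1968\right)^{2} - \left(\frac{1423}{\sqrt{-779369 + \frac{802569}{302049}}} + \frac{1217308}{-4 + \frac{1}{2} \left(-420\right)}\right) = 14 \cdot 3873024 - \left(\frac{1423}{\sqrt{-779369 + 802569 \cdot \frac{1}{302049}}} + \frac{1217308}{-4 - 210}\right) = 54222336 - \left(\frac{1423}{\sqrt{-779369 + \frac{267523}{100683}}} + \frac{1217308}{-214}\right) = 54222336 - \left(\frac{1423}{\sqrt{- \frac{78468941504}{100683}}} + 1217308 \left(- \frac{1}{214}\right)\right) = 54222336 - \left(\frac{1423}{\frac{8}{11187} i \sqrt{1524013973273}} - \frac{608654}{107}\right) = 54222336 - \left(1423 \left(- \frac{9 i \sqrt{1524013973273}}{9808617688}\right) - \frac{608654}{107}\right) = 54222336 - \left(- \frac{12807 i \sqrt{1524013973273}}{9808617688} - \frac{608654}{107}\right) = 54222336 - \left(- \frac{608654}{107} - \frac{12807 i \sqrt{1524013973273}}{9808617688}\right) = 54222336 + \left(\frac{608654}{107} + \frac{12807 i \sqrt{1524013973273}}{9808617688}\right) = \frac{5802398606}{107} + \frac{12807 i \sqrt{1524013973273}}{9808617688}$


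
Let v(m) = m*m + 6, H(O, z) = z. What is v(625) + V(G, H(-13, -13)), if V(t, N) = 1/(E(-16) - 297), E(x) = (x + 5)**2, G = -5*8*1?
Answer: 68751055/176 ≈ 3.9063e+5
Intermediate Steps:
G = -40 (G = -40*1 = -40)
E(x) = (5 + x)**2
v(m) = 6 + m**2 (v(m) = m**2 + 6 = 6 + m**2)
V(t, N) = -1/176 (V(t, N) = 1/((5 - 16)**2 - 297) = 1/((-11)**2 - 297) = 1/(121 - 297) = 1/(-176) = -1/176)
v(625) + V(G, H(-13, -13)) = (6 + 625**2) - 1/176 = (6 + 390625) - 1/176 = 390631 - 1/176 = 68751055/176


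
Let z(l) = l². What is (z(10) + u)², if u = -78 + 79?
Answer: 10201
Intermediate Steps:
u = 1
(z(10) + u)² = (10² + 1)² = (100 + 1)² = 101² = 10201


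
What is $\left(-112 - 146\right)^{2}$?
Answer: $66564$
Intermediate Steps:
$\left(-112 - 146\right)^{2} = \left(-258\right)^{2} = 66564$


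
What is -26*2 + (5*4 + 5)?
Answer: -27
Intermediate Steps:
-26*2 + (5*4 + 5) = -52 + (20 + 5) = -52 + 25 = -27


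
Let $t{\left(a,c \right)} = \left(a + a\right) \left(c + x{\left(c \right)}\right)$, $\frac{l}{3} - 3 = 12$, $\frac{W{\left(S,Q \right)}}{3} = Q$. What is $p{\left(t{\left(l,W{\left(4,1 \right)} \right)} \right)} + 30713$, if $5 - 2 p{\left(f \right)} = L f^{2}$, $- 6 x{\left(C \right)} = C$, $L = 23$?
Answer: $-551472$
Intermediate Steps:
$W{\left(S,Q \right)} = 3 Q$
$x{\left(C \right)} = - \frac{C}{6}$
$l = 45$ ($l = 9 + 3 \cdot 12 = 9 + 36 = 45$)
$t{\left(a,c \right)} = \frac{5 a c}{3}$ ($t{\left(a,c \right)} = \left(a + a\right) \left(c - \frac{c}{6}\right) = 2 a \frac{5 c}{6} = \frac{5 a c}{3}$)
$p{\left(f \right)} = \frac{5}{2} - \frac{23 f^{2}}{2}$
$p{\left(t{\left(l,W{\left(4,1 \right)} \right)} \right)} + 30713 = \left(\frac{5}{2} - \frac{23 \left(\frac{5}{3} \cdot 45 \cdot 3 \cdot 1\right)^{2}}{2}\right) + 30713 = \left(\frac{5}{2} - \frac{23 \left(\frac{5}{3} \cdot 45 \cdot 3\right)^{2}}{2}\right) + 30713 = \left(\frac{5}{2} - \frac{23 \cdot 225^{2}}{2}\right) + 30713 = \left(\frac{5}{2} - \frac{1164375}{2}\right) + 30713 = -582185 + 30713 = -551472$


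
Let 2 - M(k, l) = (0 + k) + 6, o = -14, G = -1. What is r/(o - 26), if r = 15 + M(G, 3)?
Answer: -3/10 ≈ -0.30000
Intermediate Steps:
M(k, l) = -4 - k (M(k, l) = 2 - ((0 + k) + 6) = 2 - (k + 6) = 2 - (6 + k) = 2 + (-6 - k) = -4 - k)
r = 12 (r = 15 + (-4 - 1*(-1)) = 15 + (-4 + 1) = 15 - 3 = 12)
r/(o - 26) = 12/(-14 - 26) = 12/(-40) = -1/40*12 = -3/10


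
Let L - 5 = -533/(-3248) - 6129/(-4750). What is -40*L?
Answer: -49789371/192850 ≈ -258.18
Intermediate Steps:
L = 49789371/7714000 (L = 5 + (-533/(-3248) - 6129/(-4750)) = 5 + (-533*(-1/3248) - 6129*(-1/4750)) = 5 + (533/3248 + 6129/4750) = 5 + 11219371/7714000 = 49789371/7714000 ≈ 6.4544)
-40*L = -40*49789371/7714000 = -49789371/192850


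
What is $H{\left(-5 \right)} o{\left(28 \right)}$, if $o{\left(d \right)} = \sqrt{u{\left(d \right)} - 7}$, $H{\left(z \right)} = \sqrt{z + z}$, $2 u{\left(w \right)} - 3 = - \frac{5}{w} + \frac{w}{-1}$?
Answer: $- \frac{\sqrt{38395}}{14} \approx -13.996$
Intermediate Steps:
$u{\left(w \right)} = \frac{3}{2} - \frac{5}{2 w} - \frac{w}{2}$ ($u{\left(w \right)} = \frac{3}{2} + \frac{- \frac{5}{w} + \frac{w}{-1}}{2} = \frac{3}{2} + \frac{- \frac{5}{w} + w \left(-1\right)}{2} = \frac{3}{2} + \frac{- \frac{5}{w} - w}{2} = \frac{3}{2} + \frac{- w - \frac{5}{w}}{2} = \frac{3}{2} - \left(\frac{w}{2} + \frac{5}{2 w}\right) = \frac{3}{2} - \frac{5}{2 w} - \frac{w}{2}$)
$H{\left(z \right)} = \sqrt{2} \sqrt{z}$ ($H{\left(z \right)} = \sqrt{2 z} = \sqrt{2} \sqrt{z}$)
$o{\left(d \right)} = \sqrt{-7 + \frac{-5 - d \left(-3 + d\right)}{2 d}}$ ($o{\left(d \right)} = \sqrt{\frac{-5 - d \left(-3 + d\right)}{2 d} - 7} = \sqrt{-7 + \frac{-5 - d \left(-3 + d\right)}{2 d}}$)
$H{\left(-5 \right)} o{\left(28 \right)} = \sqrt{2} \sqrt{-5} \frac{\sqrt{-22 - \frac{10}{28} - 56}}{2} = \sqrt{2} i \sqrt{5} \frac{\sqrt{-22 - \frac{5}{14} - 56}}{2} = i \sqrt{10} \frac{\sqrt{-22 - \frac{5}{14} - 56}}{2} = i \sqrt{10} \frac{\sqrt{- \frac{1097}{14}}}{2} = i \sqrt{10} \frac{\frac{1}{14} i \sqrt{15358}}{2} = i \sqrt{10} \frac{i \sqrt{15358}}{28} = - \frac{\sqrt{38395}}{14}$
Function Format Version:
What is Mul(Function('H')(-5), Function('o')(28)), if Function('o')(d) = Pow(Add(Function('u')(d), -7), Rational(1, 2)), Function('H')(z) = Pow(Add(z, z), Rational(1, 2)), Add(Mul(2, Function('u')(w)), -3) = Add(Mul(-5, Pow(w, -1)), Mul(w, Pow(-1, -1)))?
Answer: Mul(Rational(-1, 14), Pow(38395, Rational(1, 2))) ≈ -13.996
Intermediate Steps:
Function('u')(w) = Add(Rational(3, 2), Mul(Rational(-5, 2), Pow(w, -1)), Mul(Rational(-1, 2), w)) (Function('u')(w) = Add(Rational(3, 2), Mul(Rational(1, 2), Add(Mul(-5, Pow(w, -1)), Mul(w, Pow(-1, -1))))) = Add(Rational(3, 2), Mul(Rational(1, 2), Add(Mul(-5, Pow(w, -1)), Mul(w, -1)))) = Add(Rational(3, 2), Mul(Rational(1, 2), Add(Mul(-5, Pow(w, -1)), Mul(-1, w)))) = Add(Rational(3, 2), Mul(Rational(1, 2), Add(Mul(-1, w), Mul(-5, Pow(w, -1))))) = Add(Rational(3, 2), Add(Mul(Rational(-5, 2), Pow(w, -1)), Mul(Rational(-1, 2), w))) = Add(Rational(3, 2), Mul(Rational(-5, 2), Pow(w, -1)), Mul(Rational(-1, 2), w)))
Function('H')(z) = Mul(Pow(2, Rational(1, 2)), Pow(z, Rational(1, 2))) (Function('H')(z) = Pow(Mul(2, z), Rational(1, 2)) = Mul(Pow(2, Rational(1, 2)), Pow(z, Rational(1, 2))))
Function('o')(d) = Pow(Add(-7, Mul(Rational(1, 2), Pow(d, -1), Add(-5, Mul(-1, d, Add(-3, d))))), Rational(1, 2)) (Function('o')(d) = Pow(Add(Mul(Rational(1, 2), Pow(d, -1), Add(-5, Mul(-1, d, Add(-3, d)))), -7), Rational(1, 2)) = Pow(Add(-7, Mul(Rational(1, 2), Pow(d, -1), Add(-5, Mul(-1, d, Add(-3, d))))), Rational(1, 2)))
Mul(Function('H')(-5), Function('o')(28)) = Mul(Mul(Pow(2, Rational(1, 2)), Pow(-5, Rational(1, 2))), Mul(Rational(1, 2), Pow(Add(-22, Mul(-10, Pow(28, -1)), Mul(-2, 28)), Rational(1, 2)))) = Mul(Mul(Pow(2, Rational(1, 2)), Mul(I, Pow(5, Rational(1, 2)))), Mul(Rational(1, 2), Pow(Add(-22, Mul(-10, Rational(1, 28)), -56), Rational(1, 2)))) = Mul(Mul(I, Pow(10, Rational(1, 2))), Mul(Rational(1, 2), Pow(Add(-22, Rational(-5, 14), -56), Rational(1, 2)))) = Mul(Mul(I, Pow(10, Rational(1, 2))), Mul(Rational(1, 2), Pow(Rational(-1097, 14), Rational(1, 2)))) = Mul(Mul(I, Pow(10, Rational(1, 2))), Mul(Rational(1, 2), Mul(Rational(1, 14), I, Pow(15358, Rational(1, 2))))) = Mul(Mul(I, Pow(10, Rational(1, 2))), Mul(Rational(1, 28), I, Pow(15358, Rational(1, 2)))) = Mul(Rational(-1, 14), Pow(38395, Rational(1, 2)))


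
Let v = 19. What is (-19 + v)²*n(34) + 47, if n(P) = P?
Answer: 47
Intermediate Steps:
(-19 + v)²*n(34) + 47 = (-19 + 19)²*34 + 47 = 0²*34 + 47 = 0*34 + 47 = 0 + 47 = 47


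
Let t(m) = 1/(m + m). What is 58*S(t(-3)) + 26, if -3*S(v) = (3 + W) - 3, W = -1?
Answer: 136/3 ≈ 45.333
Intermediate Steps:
t(m) = 1/(2*m)
S(v) = ⅓ (S(v) = -((3 - 1) - 3)/3 = -(2 - 3)/3 = -⅓*(-1) = ⅓)
58*S(t(-3)) + 26 = 58*(⅓) + 26 = 58/3 + 26 = 136/3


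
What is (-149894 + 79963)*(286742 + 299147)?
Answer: -40971803659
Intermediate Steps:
(-149894 + 79963)*(286742 + 299147) = -69931*585889 = -40971803659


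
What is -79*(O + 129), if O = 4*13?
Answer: -14299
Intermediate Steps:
O = 52
-79*(O + 129) = -79*(52 + 129) = -79*181 = -14299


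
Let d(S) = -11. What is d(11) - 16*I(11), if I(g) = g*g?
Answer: -1947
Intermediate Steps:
I(g) = g²
d(11) - 16*I(11) = -11 - 16*11² = -11 - 16*121 = -11 - 1936 = -1947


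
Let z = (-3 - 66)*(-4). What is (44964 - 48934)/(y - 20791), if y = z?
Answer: 794/4103 ≈ 0.19352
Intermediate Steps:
z = 276 (z = -69*(-4) = 276)
y = 276
(44964 - 48934)/(y - 20791) = (44964 - 48934)/(276 - 20791) = -3970/(-20515) = -3970*(-1/20515) = 794/4103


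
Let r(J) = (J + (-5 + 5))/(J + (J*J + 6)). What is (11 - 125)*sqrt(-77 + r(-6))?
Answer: -19*I*sqrt(2778) ≈ -1001.4*I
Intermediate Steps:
r(J) = J/(6 + J + J**2) (r(J) = (J + 0)/(J + (J**2 + 6)) = J/(J + (6 + J**2)) = J/(6 + J + J**2))
(11 - 125)*sqrt(-77 + r(-6)) = (11 - 125)*sqrt(-77 - 6/(6 - 6 + (-6)**2)) = -114*sqrt(-77 - 6/(6 - 6 + 36)) = -114*sqrt(-77 - 6/36) = -114*sqrt(-77 - 6*1/36) = -114*sqrt(-77 - 1/6) = -19*I*sqrt(2778)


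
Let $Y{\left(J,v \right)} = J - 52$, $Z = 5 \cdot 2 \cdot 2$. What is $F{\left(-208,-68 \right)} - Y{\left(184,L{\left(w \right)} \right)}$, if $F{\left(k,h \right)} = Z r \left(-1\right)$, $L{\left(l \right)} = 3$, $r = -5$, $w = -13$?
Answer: $-32$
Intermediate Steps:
$Z = 20$ ($Z = 10 \cdot 2 = 20$)
$F{\left(k,h \right)} = 100$ ($F{\left(k,h \right)} = 20 \left(-5\right) \left(-1\right) = \left(-100\right) \left(-1\right) = 100$)
$Y{\left(J,v \right)} = -52 + J$
$F{\left(-208,-68 \right)} - Y{\left(184,L{\left(w \right)} \right)} = 100 - \left(-52 + 184\right) = 100 - 132 = -32$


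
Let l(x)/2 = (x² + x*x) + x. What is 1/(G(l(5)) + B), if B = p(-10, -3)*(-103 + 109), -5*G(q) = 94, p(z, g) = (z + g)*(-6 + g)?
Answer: 5/3416 ≈ 0.0014637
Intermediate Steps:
l(x) = 2*x + 4*x² (l(x) = 2*((x² + x*x) + x) = 2*((x² + x²) + x) = 2*(2*x² + x) = 2*(x + 2*x²) = 2*x + 4*x²)
p(z, g) = (-6 + g)*(g + z) (p(z, g) = (g + z)*(-6 + g) = (-6 + g)*(g + z))
G(q) = -94/5 (G(q) = -⅕*94 = -94/5)
B = 702 (B = ((-3)² - 6*(-3) - 6*(-10) - 3*(-10))*(-103 + 109) = (9 + 18 + 60 + 30)*6 = 117*6 = 702)
1/(G(l(5)) + B) = 1/(-94/5 + 702) = 1/(3416/5) = 5/3416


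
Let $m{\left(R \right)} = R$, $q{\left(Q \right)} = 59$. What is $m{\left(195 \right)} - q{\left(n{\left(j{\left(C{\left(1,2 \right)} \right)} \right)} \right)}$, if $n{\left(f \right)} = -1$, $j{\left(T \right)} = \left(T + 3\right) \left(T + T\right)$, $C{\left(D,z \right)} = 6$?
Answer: $136$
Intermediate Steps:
$j{\left(T \right)} = 2 T \left(3 + T\right)$ ($j{\left(T \right)} = \left(3 + T\right) 2 T = 2 T \left(3 + T\right)$)
$m{\left(195 \right)} - q{\left(n{\left(j{\left(C{\left(1,2 \right)} \right)} \right)} \right)} = 195 - 59 = 136$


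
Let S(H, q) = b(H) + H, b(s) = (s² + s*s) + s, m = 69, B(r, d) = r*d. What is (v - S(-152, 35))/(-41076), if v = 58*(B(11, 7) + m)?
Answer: 1337/1467 ≈ 0.91138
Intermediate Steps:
B(r, d) = d*r
b(s) = s + 2*s² (b(s) = (s² + s²) + s = 2*s² + s = s + 2*s²)
S(H, q) = H + H*(1 + 2*H) (S(H, q) = H*(1 + 2*H) + H = H + H*(1 + 2*H))
v = 8468 (v = 58*(7*11 + 69) = 58*(77 + 69) = 58*146 = 8468)
(v - S(-152, 35))/(-41076) = (8468 - 2*(-152)*(1 - 152))/(-41076) = (8468 - 2*(-152)*(-151))*(-1/41076) = (8468 - 1*45904)*(-1/41076) = (8468 - 45904)*(-1/41076) = -37436*(-1/41076) = 1337/1467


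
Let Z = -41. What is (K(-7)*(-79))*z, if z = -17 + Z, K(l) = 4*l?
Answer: -128296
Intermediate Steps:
z = -58 (z = -17 - 41 = -58)
(K(-7)*(-79))*z = ((4*(-7))*(-79))*(-58) = -28*(-79)*(-58) = 2212*(-58) = -128296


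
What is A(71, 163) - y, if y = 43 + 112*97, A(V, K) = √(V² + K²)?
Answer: -10907 + √31610 ≈ -10729.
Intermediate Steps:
A(V, K) = √(K² + V²)
y = 10907 (y = 43 + 10864 = 10907)
A(71, 163) - y = √(163² + 71²) - 1*10907 = √(26569 + 5041) - 10907 = √31610 - 10907 = -10907 + √31610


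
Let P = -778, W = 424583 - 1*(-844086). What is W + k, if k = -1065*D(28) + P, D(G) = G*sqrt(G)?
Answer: 1267891 - 59640*sqrt(7) ≈ 1.1101e+6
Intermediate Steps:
W = 1268669 (W = 424583 + 844086 = 1268669)
D(G) = G**(3/2)
k = -778 - 59640*sqrt(7) (k = -59640*sqrt(7) - 778 = -778 - 59640*sqrt(7) ≈ -1.5857e+5)
W + k = 1268669 + (-778 - 59640*sqrt(7)) = 1267891 - 59640*sqrt(7)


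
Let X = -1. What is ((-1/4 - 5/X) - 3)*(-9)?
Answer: -63/4 ≈ -15.750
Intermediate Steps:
((-1/4 - 5/X) - 3)*(-9) = ((-1/4 - 5/(-1)) - 3)*(-9) = ((-1*¼ - 5*(-1)) - 3)*(-9) = ((-¼ + 5) - 3)*(-9) = (19/4 - 3)*(-9) = (7/4)*(-9) = -63/4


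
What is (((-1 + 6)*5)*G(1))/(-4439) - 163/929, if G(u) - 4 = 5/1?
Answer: -932582/4123831 ≈ -0.22614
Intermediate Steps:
G(u) = 9 (G(u) = 4 + 5/1 = 4 + 5*1 = 4 + 5 = 9)
(((-1 + 6)*5)*G(1))/(-4439) - 163/929 = (((-1 + 6)*5)*9)/(-4439) - 163/929 = ((5*5)*9)*(-1/4439) - 163*1/929 = (25*9)*(-1/4439) - 163/929 = 225*(-1/4439) - 163/929 = -225/4439 - 163/929 = -932582/4123831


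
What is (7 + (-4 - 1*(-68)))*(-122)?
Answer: -8662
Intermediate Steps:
(7 + (-4 - 1*(-68)))*(-122) = (7 + (-4 + 68))*(-122) = (7 + 64)*(-122) = 71*(-122) = -8662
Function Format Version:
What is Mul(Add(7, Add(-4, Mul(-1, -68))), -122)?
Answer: -8662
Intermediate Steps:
Mul(Add(7, Add(-4, Mul(-1, -68))), -122) = Mul(Add(7, Add(-4, 68)), -122) = Mul(Add(7, 64), -122) = Mul(71, -122) = -8662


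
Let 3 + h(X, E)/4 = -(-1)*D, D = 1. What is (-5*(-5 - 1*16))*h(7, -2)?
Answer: -840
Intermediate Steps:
h(X, E) = -8 (h(X, E) = -12 + 4*(-(-1)) = -12 + 4*(-1*(-1)) = -12 + 4*1 = -12 + 4 = -8)
(-5*(-5 - 1*16))*h(7, -2) = -5*(-5 - 1*16)*(-8) = -5*(-5 - 16)*(-8) = -5*(-21)*(-8) = 105*(-8) = -840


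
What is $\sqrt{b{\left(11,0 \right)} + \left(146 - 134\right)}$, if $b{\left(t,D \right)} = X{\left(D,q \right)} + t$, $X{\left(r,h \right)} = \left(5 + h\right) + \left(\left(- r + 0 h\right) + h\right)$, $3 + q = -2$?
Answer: $3 \sqrt{2} \approx 4.2426$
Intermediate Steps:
$q = -5$ ($q = -3 - 2 = -5$)
$X{\left(r,h \right)} = 5 - r + 2 h$ ($X{\left(r,h \right)} = \left(5 + h\right) + \left(\left(- r + 0\right) + h\right) = \left(5 + h\right) + \left(- r + h\right) = \left(5 + h\right) + \left(h - r\right) = 5 - r + 2 h$)
$b{\left(t,D \right)} = -5 + t - D$ ($b{\left(t,D \right)} = \left(5 - D + 2 \left(-5\right)\right) + t = \left(5 - D - 10\right) + t = \left(-5 - D\right) + t = -5 + t - D$)
$\sqrt{b{\left(11,0 \right)} + \left(146 - 134\right)} = \sqrt{\left(-5 + 11 - 0\right) + \left(146 - 134\right)} = \sqrt{\left(-5 + 11 + 0\right) + 12} = \sqrt{6 + 12} = \sqrt{18} = 3 \sqrt{2}$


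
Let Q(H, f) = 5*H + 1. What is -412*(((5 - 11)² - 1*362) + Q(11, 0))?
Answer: 111240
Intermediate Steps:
Q(H, f) = 1 + 5*H
-412*(((5 - 11)² - 1*362) + Q(11, 0)) = -412*(((5 - 11)² - 1*362) + (1 + 5*11)) = -412*(((-6)² - 362) + (1 + 55)) = -412*((36 - 362) + 56) = -412*(-326 + 56) = -412*(-270) = 111240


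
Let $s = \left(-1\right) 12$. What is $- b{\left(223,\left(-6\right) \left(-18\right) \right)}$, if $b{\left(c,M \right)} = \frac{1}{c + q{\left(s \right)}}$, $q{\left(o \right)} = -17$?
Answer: $- \frac{1}{206} \approx -0.0048544$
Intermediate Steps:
$s = -12$
$b{\left(c,M \right)} = \frac{1}{-17 + c}$ ($b{\left(c,M \right)} = \frac{1}{c - 17} = \frac{1}{-17 + c}$)
$- b{\left(223,\left(-6\right) \left(-18\right) \right)} = - \frac{1}{-17 + 223} = - \frac{1}{206}$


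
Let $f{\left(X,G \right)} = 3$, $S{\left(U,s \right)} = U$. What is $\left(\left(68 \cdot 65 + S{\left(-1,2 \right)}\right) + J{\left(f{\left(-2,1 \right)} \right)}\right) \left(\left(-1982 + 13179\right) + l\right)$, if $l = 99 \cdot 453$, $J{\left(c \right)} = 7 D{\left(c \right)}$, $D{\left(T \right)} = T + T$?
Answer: $250012284$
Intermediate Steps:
$D{\left(T \right)} = 2 T$
$J{\left(c \right)} = 14 c$ ($J{\left(c \right)} = 7 \cdot 2 c = 14 c$)
$l = 44847$
$\left(\left(68 \cdot 65 + S{\left(-1,2 \right)}\right) + J{\left(f{\left(-2,1 \right)} \right)}\right) \left(\left(-1982 + 13179\right) + l\right) = \left(\left(68 \cdot 65 - 1\right) + 14 \cdot 3\right) \left(\left(-1982 + 13179\right) + 44847\right) = \left(\left(4420 - 1\right) + 42\right) \left(11197 + 44847\right) = \left(4419 + 42\right) 56044 = 4461 \cdot 56044 = 250012284$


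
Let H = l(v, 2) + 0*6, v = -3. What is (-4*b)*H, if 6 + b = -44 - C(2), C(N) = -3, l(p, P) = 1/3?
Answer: 188/3 ≈ 62.667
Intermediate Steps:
l(p, P) = 1/3
H = 1/3 (H = 1/3 + 0*6 = 1/3 + 0 = 1/3 ≈ 0.33333)
b = -47 (b = -6 + (-44 - 1*(-3)) = -6 + (-44 + 3) = -6 - 41 = -47)
(-4*b)*H = -4*(-47)*(1/3) = 188*(1/3) = 188/3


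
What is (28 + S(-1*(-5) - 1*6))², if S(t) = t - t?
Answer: 784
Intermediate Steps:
S(t) = 0
(28 + S(-1*(-5) - 1*6))² = (28 + 0)² = 28² = 784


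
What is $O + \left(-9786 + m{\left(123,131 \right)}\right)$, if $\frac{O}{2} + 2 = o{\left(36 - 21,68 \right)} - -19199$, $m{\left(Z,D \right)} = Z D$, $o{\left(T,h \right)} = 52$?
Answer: $44825$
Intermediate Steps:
$m{\left(Z,D \right)} = D Z$
$O = 38498$ ($O = -4 + 2 \left(52 - -19199\right) = -4 + 2 \left(52 + 19199\right) = -4 + 2 \cdot 19251 = -4 + 38502 = 38498$)
$O + \left(-9786 + m{\left(123,131 \right)}\right) = 38498 + \left(-9786 + 131 \cdot 123\right) = 38498 + \left(-9786 + 16113\right) = 38498 + 6327 = 44825$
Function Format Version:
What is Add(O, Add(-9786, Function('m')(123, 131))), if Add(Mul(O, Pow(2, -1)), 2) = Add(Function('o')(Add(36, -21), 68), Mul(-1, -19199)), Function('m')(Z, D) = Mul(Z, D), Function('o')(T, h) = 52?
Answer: 44825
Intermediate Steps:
Function('m')(Z, D) = Mul(D, Z)
O = 38498 (O = Add(-4, Mul(2, Add(52, Mul(-1, -19199)))) = Add(-4, Mul(2, Add(52, 19199))) = Add(-4, Mul(2, 19251)) = Add(-4, 38502) = 38498)
Add(O, Add(-9786, Function('m')(123, 131))) = Add(38498, Add(-9786, Mul(131, 123))) = Add(38498, Add(-9786, 16113)) = Add(38498, 6327) = 44825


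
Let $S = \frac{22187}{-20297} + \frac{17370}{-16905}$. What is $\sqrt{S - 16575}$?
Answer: $\frac{10 i \sqrt{1770209035497391}}{3267817} \approx 128.75 i$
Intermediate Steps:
$S = - \frac{48508675}{22874719}$ ($S = 22187 \left(- \frac{1}{20297}\right) + 17370 \left(- \frac{1}{16905}\right) = - \frac{22187}{20297} - \frac{1158}{1127} = - \frac{48508675}{22874719} \approx -2.1206$)
$\sqrt{S - 16575} = \sqrt{- \frac{48508675}{22874719} - 16575} = \sqrt{- \frac{379196976100}{22874719}} = \frac{10 i \sqrt{1770209035497391}}{3267817}$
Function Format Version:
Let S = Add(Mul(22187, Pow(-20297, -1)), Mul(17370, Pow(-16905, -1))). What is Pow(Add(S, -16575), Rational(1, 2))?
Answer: Mul(Rational(10, 3267817), I, Pow(1770209035497391, Rational(1, 2))) ≈ Mul(128.75, I)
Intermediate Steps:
S = Rational(-48508675, 22874719) (S = Add(Mul(22187, Rational(-1, 20297)), Mul(17370, Rational(-1, 16905))) = Add(Rational(-22187, 20297), Rational(-1158, 1127)) = Rational(-48508675, 22874719) ≈ -2.1206)
Pow(Add(S, -16575), Rational(1, 2)) = Pow(Add(Rational(-48508675, 22874719), -16575), Rational(1, 2)) = Pow(Rational(-379196976100, 22874719), Rational(1, 2)) = Mul(Rational(10, 3267817), I, Pow(1770209035497391, Rational(1, 2)))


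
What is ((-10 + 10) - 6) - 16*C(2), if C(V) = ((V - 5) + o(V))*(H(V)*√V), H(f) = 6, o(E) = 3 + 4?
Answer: -6 - 384*√2 ≈ -549.06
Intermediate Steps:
o(E) = 7
C(V) = 6*√V*(2 + V) (C(V) = ((V - 5) + 7)*(6*√V) = ((-5 + V) + 7)*(6*√V) = (2 + V)*(6*√V) = 6*√V*(2 + V))
((-10 + 10) - 6) - 16*C(2) = ((-10 + 10) - 6) - 96*√2*(2 + 2) = (0 - 6) - 96*√2*4 = -6 - 384*√2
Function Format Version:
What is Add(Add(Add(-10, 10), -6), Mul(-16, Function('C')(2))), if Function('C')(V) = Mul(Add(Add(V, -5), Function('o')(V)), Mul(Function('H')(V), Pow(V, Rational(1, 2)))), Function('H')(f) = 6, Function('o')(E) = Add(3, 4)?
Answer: Add(-6, Mul(-384, Pow(2, Rational(1, 2)))) ≈ -549.06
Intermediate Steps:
Function('o')(E) = 7
Function('C')(V) = Mul(6, Pow(V, Rational(1, 2)), Add(2, V)) (Function('C')(V) = Mul(Add(Add(V, -5), 7), Mul(6, Pow(V, Rational(1, 2)))) = Mul(Add(Add(-5, V), 7), Mul(6, Pow(V, Rational(1, 2)))) = Mul(Add(2, V), Mul(6, Pow(V, Rational(1, 2)))) = Mul(6, Pow(V, Rational(1, 2)), Add(2, V)))
Add(Add(Add(-10, 10), -6), Mul(-16, Function('C')(2))) = Add(Add(Add(-10, 10), -6), Mul(-16, Mul(6, Pow(2, Rational(1, 2)), Add(2, 2)))) = Add(Add(0, -6), Mul(-16, Mul(6, Pow(2, Rational(1, 2)), 4))) = Add(-6, Mul(-16, Mul(24, Pow(2, Rational(1, 2))))) = Add(-6, Mul(-384, Pow(2, Rational(1, 2))))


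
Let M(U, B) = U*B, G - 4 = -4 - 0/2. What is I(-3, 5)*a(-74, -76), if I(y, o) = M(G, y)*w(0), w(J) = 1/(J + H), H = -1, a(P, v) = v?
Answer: 0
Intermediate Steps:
G = 0 (G = 4 + (-4 - 0/2) = 4 + (-4 - 1*0) = 4 + (-4 + 0) = 4 - 4 = 0)
M(U, B) = B*U
w(J) = 1/(-1 + J) (w(J) = 1/(J - 1) = 1/(-1 + J))
I(y, o) = 0 (I(y, o) = (y*0)/(-1 + 0) = 0/(-1) = 0*(-1) = 0)
I(-3, 5)*a(-74, -76) = 0*(-76) = 0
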